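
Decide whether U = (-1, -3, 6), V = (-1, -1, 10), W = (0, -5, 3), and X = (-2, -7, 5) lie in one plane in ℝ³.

No

A normal to the plane through U, V, W is n = UV × UW = (2, 4, -2).
The plane has equation n·P = -26. For X: n·X = -42.
-42 ≠ -26, so X is off the plane.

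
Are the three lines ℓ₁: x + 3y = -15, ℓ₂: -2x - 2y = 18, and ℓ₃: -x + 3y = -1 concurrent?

Lines aᵢx + bᵢy = cᵢ with pairwise distinct directions are concurrent exactly when det[aᵢ bᵢ cᵢ] = 0.
Here the determinant is 8.
Nonzero, so no common point exists.

No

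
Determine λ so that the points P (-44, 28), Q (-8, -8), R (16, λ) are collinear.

-32

Collinearity: (R − P) must be parallel to (Q − P) = (36, -36).
Cross-multiplying the components: (λ − 28)·(36) = (60)·(-36).
Solving gives λ = -32.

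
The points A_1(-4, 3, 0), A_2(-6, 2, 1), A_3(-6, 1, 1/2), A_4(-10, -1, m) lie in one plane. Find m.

5/2

The points are coplanar iff A_1A_2 · (A_1A_3 × A_1A_4) = 0.
Expanding, this is linear in m: (2)m + (-5) = 0.
So m = 5/2.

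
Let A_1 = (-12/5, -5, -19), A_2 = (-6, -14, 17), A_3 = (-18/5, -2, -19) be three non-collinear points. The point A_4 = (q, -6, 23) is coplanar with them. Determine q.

-52/5

A normal to the plane is n = A_1A_2 × A_1A_3 = (-108, -216/5, -108/5).
A_4 lies in the plane iff n · A_1A_4 = 0.
This gives (-108)q + (-5616/5) = 0, so q = -52/5.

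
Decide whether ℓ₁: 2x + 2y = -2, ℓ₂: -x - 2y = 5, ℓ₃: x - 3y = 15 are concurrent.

Yes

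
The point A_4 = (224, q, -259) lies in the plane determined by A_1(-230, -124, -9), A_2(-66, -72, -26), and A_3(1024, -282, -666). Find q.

A normal to the plane is n = A_1A_2 × A_1A_3 = (-36850, 86430, -91120).
A_4 lies in the plane iff n · A_1A_4 = 0.
This gives (86430)q + (16767420) = 0, so q = -194.

-194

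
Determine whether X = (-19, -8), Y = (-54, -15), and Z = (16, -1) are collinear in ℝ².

Yes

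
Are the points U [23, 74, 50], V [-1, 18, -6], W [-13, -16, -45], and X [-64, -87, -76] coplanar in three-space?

Yes

The four points are coplanar iff the 3×3 determinant with rows UV, UW, UX is zero.
Rows: (-24, -56, -56), (-36, -90, -95), (-87, -161, -126).
Expanding along the first row: (-24)(-3955) − (-56)(-3729) + (-56)(-2034) = 0.
Zero determinant ⇒ coplanar.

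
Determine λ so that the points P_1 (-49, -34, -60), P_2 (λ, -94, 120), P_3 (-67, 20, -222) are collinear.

-29

Direction P_1P_3 = (-18, 54, -162). From the y-coordinate of P_2, the parameter along the line is τ = (-94 − (-34))/54 = -10/9.
Then λ = (-49) + (-10/9)·(-18) = -29.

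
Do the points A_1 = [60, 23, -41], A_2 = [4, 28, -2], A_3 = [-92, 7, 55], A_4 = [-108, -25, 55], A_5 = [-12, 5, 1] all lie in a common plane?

Yes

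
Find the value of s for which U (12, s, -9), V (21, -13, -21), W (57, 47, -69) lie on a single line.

Direction VW = (36, 60, -48). From the x-coordinate of U, the parameter along the line is τ = (12 − 21)/36 = -1/4.
Then s = (-13) + (-1/4)·(60) = -28.

-28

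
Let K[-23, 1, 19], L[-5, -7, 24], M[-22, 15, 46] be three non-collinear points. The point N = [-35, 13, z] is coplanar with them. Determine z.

28

The plane through K, L, M has equation −286x − 481y + 260z = 11037.
Substituting N: (260)z + (3757) = 11037, so z = 28.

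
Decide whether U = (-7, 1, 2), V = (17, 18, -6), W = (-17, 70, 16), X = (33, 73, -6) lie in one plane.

With U as base: UV = (24, 17, -8), UW = (-10, 69, 14), UX = (40, 72, -8).
UW × UX = (-1560, 480, -3480).
UV · (UW × UX) = -1440.
Since -1440 ≠ 0, the four points are not coplanar.

No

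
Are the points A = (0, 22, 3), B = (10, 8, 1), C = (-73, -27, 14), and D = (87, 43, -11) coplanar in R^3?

Yes

A normal to the plane through A, B, C is n = AB × AC = (-252, 36, -1512).
The plane has equation n·P = -3744. For D: n·D = -3744.
Equal, so D lies in the plane and all four are coplanar.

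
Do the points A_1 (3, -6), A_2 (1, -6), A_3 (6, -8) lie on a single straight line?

No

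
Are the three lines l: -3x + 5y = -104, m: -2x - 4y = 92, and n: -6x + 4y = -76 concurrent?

Yes

Lines aᵢx + bᵢy = cᵢ with pairwise distinct directions are concurrent exactly when det[aᵢ bᵢ cᵢ] = 0.
Here the determinant is 0.
It vanishes, so the lines are concurrent at (-2, -22).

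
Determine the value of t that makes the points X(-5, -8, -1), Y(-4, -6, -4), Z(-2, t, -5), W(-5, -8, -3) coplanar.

-2

Normal to plane XYW: n = (-4, 2, 0); plane equation n·P = 4.
Requiring n·Z = 4: (2)t + (8) = 4.
So t = -2.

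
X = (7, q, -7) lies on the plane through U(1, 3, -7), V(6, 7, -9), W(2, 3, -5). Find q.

7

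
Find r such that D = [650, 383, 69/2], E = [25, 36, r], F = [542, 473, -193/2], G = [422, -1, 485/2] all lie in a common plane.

The points are coplanar iff DE · (DF × DG) = 0.
Expanding, this is linear in r: (61992)r + (-557928) = 0.
So r = 9.

9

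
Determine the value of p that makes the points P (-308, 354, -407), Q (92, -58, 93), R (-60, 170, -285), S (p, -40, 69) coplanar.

Normal to plane PQR: n = (41736, 75200, 28576); plane equation n·X = 2135680.
Requiring n·S = 2135680: (41736)p + (-1036256) = 2135680.
So p = 76.

76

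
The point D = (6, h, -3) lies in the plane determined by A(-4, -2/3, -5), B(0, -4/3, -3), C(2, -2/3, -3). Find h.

Coplanarity requires AB · (AC × AD) = 0.
AB = (4, -2/3, 2), AC = (6, 0, 2); the triple product is linear in h with coefficient 4 and constant term -8/3.
Setting it to zero: h = 2/3.

2/3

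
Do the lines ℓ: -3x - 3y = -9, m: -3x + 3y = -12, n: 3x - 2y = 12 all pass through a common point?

Lines aᵢx + bᵢy = cᵢ with pairwise distinct directions are concurrent exactly when det[aᵢ bᵢ cᵢ] = 0.
Here the determinant is -9.
Nonzero, so no common point exists.

No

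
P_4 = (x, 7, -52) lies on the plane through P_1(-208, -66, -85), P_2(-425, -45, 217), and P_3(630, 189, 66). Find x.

42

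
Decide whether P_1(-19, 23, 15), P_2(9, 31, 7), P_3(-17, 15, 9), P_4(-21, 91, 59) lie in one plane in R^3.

With P_1 as base: P_1P_2 = (28, 8, -8), P_1P_3 = (2, -8, -6), P_1P_4 = (-2, 68, 44).
P_1P_3 × P_1P_4 = (56, -76, 120).
P_1P_2 · (P_1P_3 × P_1P_4) = 0.
The scalar triple product vanishes, so the four points are coplanar.

Yes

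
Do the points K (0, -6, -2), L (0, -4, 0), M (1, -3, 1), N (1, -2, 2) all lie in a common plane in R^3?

Yes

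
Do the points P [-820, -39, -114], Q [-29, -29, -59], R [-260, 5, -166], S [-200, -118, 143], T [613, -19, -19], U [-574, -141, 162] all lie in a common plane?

The plane through P, Q, R has normal n = PQ × PR = (-2940, 71932, 29204) and equation n·X = -3723804.
Checking the remaining points: n·S = -3723804, n·T = -3723804, n·U = -3723804.
All equal -3723804, so all 6 points lie in one plane.

Yes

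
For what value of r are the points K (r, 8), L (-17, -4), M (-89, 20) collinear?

Collinearity: (K − L) must be parallel to (M − L) = (-72, 24).
Cross-multiplying the components: (r − (-17))·(24) = (12)·(-72).
Solving gives r = -53.

-53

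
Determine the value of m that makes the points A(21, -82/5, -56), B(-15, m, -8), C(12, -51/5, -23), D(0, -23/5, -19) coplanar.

14/5

Normal to plane ACD: n = (-160, -360, 24); plane equation n·P = 1200.
Requiring n·B = 1200: (-360)m + (2208) = 1200.
So m = 14/5.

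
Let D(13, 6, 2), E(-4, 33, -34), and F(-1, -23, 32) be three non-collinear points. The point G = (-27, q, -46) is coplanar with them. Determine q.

The plane through D, E, F has equation −234x + 1014y + 871z = 4784.
Substituting G: (1014)q + (-33748) = 4784, so q = 38.

38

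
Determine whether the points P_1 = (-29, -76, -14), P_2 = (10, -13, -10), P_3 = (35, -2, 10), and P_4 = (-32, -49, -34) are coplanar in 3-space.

No

The four points are coplanar iff the 3×3 determinant with rows P_1P_2, P_1P_3, P_1P_4 is zero.
Rows: (39, 63, 4), (64, 74, 24), (-3, 27, -20).
Expanding along the first row: (39)(-2128) − (63)(-1208) + (4)(1950) = 912.
Nonzero ⇒ not coplanar.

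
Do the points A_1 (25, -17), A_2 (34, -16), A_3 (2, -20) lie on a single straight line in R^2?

No

A_1A_2 = (9, 1), A_1A_3 = (-23, -3).
Twice the signed area of △A_1A_2A_3 is (9)(-3) − (1)(-23) = -4.
The area is nonzero, so the three points are not collinear.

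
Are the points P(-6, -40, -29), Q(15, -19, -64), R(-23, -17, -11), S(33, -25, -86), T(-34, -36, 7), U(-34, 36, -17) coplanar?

No

The plane through P, Q, R has normal n = PQ × PR = (1183, 217, 840) and equation n·X = -40138.
Checking the remaining points: n·S = -38626, n·T = -42154, n·U = -46690.
Since n·S = -38626 ≠ -40138, S is off the plane and the points are not all coplanar.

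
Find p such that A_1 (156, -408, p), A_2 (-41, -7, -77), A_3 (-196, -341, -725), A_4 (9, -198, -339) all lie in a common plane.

The points are coplanar iff A_1A_2 · (A_1A_3 × A_1A_4) = 0.
Expanding, this is linear in p: (-46305)p + (-25699275) = 0.
So p = -555.

-555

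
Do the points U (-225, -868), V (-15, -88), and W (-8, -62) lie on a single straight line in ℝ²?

UV = (210, 780), UW = (217, 806).
Checking proportionality: UW = 31/30·UV, so the vectors are parallel and the points are collinear.

Yes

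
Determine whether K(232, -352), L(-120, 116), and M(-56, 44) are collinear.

KL = (-352, 468), KM = (-288, 396).
det[KL; KM] = (-352)(396) − (468)(-288) = -4608.
The determinant is nonzero, so they are not collinear.

No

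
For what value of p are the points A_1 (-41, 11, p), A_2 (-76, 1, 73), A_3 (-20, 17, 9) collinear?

Collinearity requires A_1A_2 × A_1A_3 = 0; each component is linear in p.
The x-component gives (16)p + (-528) = 0, so p = 33.
The remaining components then also vanish.

33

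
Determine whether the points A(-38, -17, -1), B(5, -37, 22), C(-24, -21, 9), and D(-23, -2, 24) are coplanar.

No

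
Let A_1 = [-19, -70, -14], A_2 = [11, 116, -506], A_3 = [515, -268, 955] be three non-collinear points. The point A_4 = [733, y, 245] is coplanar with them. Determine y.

The plane through A_1, A_2, A_3 has equation 82818x − 291798y − 105264z = 20326014.
Substituting A_4: (-291798)y + (34915914) = 20326014, so y = 50.

50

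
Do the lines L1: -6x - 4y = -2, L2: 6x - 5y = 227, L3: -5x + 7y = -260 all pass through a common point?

Lines aᵢx + bᵢy = cᵢ with pairwise distinct directions are concurrent exactly when det[aᵢ bᵢ cᵢ] = 0.
Here the determinant is 0.
It vanishes, so the lines are concurrent at (17, -25).

Yes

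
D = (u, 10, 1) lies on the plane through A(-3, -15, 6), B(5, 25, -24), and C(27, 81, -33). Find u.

A normal to the plane is n = AB × AC = (1320, -588, -432).
D lies in the plane iff n · AD = 0.
This gives (1320)u + (-8580) = 0, so u = 13/2.

13/2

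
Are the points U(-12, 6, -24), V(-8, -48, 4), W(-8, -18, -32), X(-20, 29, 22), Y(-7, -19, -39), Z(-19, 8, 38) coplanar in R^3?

No

The plane through U, V, W has normal n = UV × UW = (1104, 144, 120) and equation n·P = -15264.
Checking the remaining points: n·X = -15264, n·Y = -15144, n·Z = -15264.
Since n·Y = -15144 ≠ -15264, Y is off the plane and the points are not all coplanar.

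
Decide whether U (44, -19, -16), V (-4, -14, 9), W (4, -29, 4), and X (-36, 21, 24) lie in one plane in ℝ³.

No

With U as base: UV = (-48, 5, 25), UW = (-40, -10, 20), UX = (-80, 40, 40).
UW × UX = (-1200, 0, -2400).
UV · (UW × UX) = -2400.
Since -2400 ≠ 0, the four points are not coplanar.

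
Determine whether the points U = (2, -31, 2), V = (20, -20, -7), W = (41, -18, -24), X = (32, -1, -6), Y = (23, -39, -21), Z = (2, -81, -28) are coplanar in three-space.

The plane through U, V, W has normal n = UV × UW = (-169, 117, -195) and equation n·P = -4355.
Checking the remaining points: n·X = -4355, n·Y = -4355, n·Z = -4355.
All equal -4355, so all 6 points lie in one plane.

Yes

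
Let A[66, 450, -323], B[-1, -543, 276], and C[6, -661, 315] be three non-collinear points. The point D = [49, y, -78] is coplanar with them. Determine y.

The plane through A, B, C has equation 31955x + 6806y + 14857z = 372919.
Substituting D: (6806)y + (406949) = 372919, so y = -5.

-5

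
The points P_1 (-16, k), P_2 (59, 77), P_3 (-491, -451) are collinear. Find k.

5

The three points are collinear iff det[P_1P_2; P_1P_3] = 0.
This determinant is linear in k: (-550)k + (2750) = 0, so k = 5.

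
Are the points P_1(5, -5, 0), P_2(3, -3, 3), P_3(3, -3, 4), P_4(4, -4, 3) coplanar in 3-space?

The four points are coplanar iff the 3×3 determinant with rows P_1P_2, P_1P_3, P_1P_4 is zero.
Rows: (-2, 2, 3), (-2, 2, 4), (-1, 1, 3).
Expanding along the first row: (-2)(2) − (2)(-2) + (3)(0) = 0.
Zero determinant ⇒ coplanar.

Yes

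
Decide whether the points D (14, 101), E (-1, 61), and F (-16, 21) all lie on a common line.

DE = (-15, -40), DF = (-30, -80).
det[DE; DF] = (-15)(-80) − (-40)(-30) = 0.
The determinant is zero, so the points are collinear.

Yes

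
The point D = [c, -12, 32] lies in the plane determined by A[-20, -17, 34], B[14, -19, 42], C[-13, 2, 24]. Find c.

-15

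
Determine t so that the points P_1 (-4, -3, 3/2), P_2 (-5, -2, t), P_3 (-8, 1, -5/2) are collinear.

1/2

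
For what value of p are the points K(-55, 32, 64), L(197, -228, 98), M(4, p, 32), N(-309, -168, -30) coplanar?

Coplanarity ⇔ det[KL; KM; KN] = 0.
Expanding, this is linear in p: (-15052)p + (-5087576) = 0.
So p = -338.

-338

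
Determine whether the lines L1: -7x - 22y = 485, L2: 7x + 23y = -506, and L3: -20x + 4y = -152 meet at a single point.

The three lines meet at one point iff the augmented coefficient matrix [aᵢ bᵢ cᵢ] has rank < 3, i.e. its determinant vanishes.
Here the determinant is 936.
Nonzero, so no common point exists.

No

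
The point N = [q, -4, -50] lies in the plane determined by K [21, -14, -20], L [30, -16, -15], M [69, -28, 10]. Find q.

-39

Coplanarity requires KL · (KM × KN) = 0.
KL = (9, -2, 5), KM = (48, -14, 30); the triple product is linear in q with coefficient 10 and constant term 390.
Setting it to zero: q = -39.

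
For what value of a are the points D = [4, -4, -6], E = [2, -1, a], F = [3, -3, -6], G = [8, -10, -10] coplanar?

-4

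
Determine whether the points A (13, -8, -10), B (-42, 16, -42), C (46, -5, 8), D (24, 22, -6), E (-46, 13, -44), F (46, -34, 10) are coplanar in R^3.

The plane through A, B, C has normal n = AB × AC = (528, -66, -957) and equation n·P = 16962.
Checking the remaining points: n·D = 16962, n·E = 16962, n·F = 16962.
All equal 16962, so all 6 points lie in one plane.

Yes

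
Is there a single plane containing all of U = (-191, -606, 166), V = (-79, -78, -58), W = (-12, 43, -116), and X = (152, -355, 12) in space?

With U as base: UV = (112, 528, -224), UW = (179, 649, -282), UX = (343, 251, -154).
UW × UX = (-29164, -69160, -177678).
UV · (UW × UX) = 17024.
Since 17024 ≠ 0, the four points are not coplanar.

No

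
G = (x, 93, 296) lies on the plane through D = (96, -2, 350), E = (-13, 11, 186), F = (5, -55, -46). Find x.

The plane through D, E, F has equation −13840x − 28240y + 6960z = 1163840.
Substituting G: (-13840)x + (-566160) = 1163840, so x = -125.

-125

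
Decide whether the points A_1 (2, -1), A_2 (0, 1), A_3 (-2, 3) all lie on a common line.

A_1A_2 = (-2, 2), A_1A_3 = (-4, 4).
det[A_1A_2; A_1A_3] = (-2)(4) − (2)(-4) = 0.
The determinant is zero, so the points are collinear.

Yes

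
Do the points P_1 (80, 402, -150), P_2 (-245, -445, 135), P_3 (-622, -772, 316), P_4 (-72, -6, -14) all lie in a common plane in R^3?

Yes

The four points are coplanar iff the 3×3 determinant with rows P_1P_2, P_1P_3, P_1P_4 is zero.
Rows: (-325, -847, 285), (-702, -1174, 466), (-152, -408, 136).
Expanding along the first row: (-325)(30464) − (-847)(-24640) + (285)(107968) = 0.
Zero determinant ⇒ coplanar.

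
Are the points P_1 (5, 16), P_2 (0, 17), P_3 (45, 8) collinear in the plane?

P_1P_2 = (-5, 1), P_1P_3 = (40, -8).
Checking proportionality: P_1P_3 = -8·P_1P_2, so the vectors are parallel and the points are collinear.

Yes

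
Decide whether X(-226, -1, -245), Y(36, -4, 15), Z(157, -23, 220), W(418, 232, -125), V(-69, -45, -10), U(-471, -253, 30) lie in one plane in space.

The plane through X, Y, Z has normal n = XY × XZ = (4325, -22250, -4615) and equation n·P = 175475.
Checking the remaining points: n·W = -2777275, n·V = 748975, n·U = 3453725.
Since n·W = -2777275 ≠ 175475, W is off the plane and the points are not all coplanar.

No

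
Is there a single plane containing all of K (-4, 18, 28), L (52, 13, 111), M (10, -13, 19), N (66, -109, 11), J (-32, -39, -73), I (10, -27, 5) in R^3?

The plane through K, L, M has normal n = KL × KM = (2618, 1666, -1666) and equation n·P = -27132.
Checking the remaining points: n·N = -27132, n·J = -27132, n·I = -27132.
All equal -27132, so all 6 points lie in one plane.

Yes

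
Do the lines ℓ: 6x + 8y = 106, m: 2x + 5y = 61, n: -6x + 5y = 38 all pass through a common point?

Intersecting ℓ and m: solving the 2×2 system gives (x, y) = (3, 11).
Substitute into n: (-6)(3) + (5)(11) = 37.
But n requires 38 ≠ 37, so the three lines have no common point.

No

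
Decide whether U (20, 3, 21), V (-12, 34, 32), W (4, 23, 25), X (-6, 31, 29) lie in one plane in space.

The four points are coplanar iff the 3×3 determinant with rows UV, UW, UX is zero.
Rows: (-32, 31, 11), (-16, 20, 4), (-26, 28, 8).
Expanding along the first row: (-32)(48) − (31)(-24) + (11)(72) = 0.
Zero determinant ⇒ coplanar.

Yes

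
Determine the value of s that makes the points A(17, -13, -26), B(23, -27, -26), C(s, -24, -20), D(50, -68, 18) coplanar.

23

Normal to plane ABD: n = (-616, -264, 132); plane equation n·P = -10472.
Requiring n·C = -10472: (-616)s + (3696) = -10472.
So s = 23.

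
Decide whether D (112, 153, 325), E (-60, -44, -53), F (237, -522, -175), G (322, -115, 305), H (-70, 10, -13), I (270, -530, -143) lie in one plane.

No

The plane through D, E, F has normal n = DE × DF = (-156650, -133250, 140725) and equation n·P = 7803575.
Checking the remaining points: n·G = 7803575, n·H = 7803575, n·I = 8203325.
Since n·I = 8203325 ≠ 7803575, I is off the plane and the points are not all coplanar.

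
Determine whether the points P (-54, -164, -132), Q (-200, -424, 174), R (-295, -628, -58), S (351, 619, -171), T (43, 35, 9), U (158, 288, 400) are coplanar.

No

The plane through P, Q, R has normal n = PQ × PR = (122744, -62942, 5084) and equation n·X = 3023224.
Checking the remaining points: n·S = 3252682, n·T = 3120778, n·U = 3299856.
Since n·S = 3252682 ≠ 3023224, S is off the plane and the points are not all coplanar.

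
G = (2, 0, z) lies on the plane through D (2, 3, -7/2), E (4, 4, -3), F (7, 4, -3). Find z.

The plane through D, E, F has equation (3/2)y − 3z = 15.
Substituting G: (-3)z + (0) = 15, so z = -5.

-5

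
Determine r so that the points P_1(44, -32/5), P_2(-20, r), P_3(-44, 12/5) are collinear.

0

The three points are collinear iff det[P_1P_2; P_1P_3] = 0.
This determinant is linear in r: (88)r + (0) = 0, so r = 0.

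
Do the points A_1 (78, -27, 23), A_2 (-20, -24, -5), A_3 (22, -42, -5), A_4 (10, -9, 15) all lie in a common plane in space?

Yes

A normal to the plane through A_1, A_2, A_3 is n = A_1A_2 × A_1A_3 = (-504, -1176, 1638).
The plane has equation n·P = 30114. For A_4: n·A_4 = 30114.
Equal, so A_4 lies in the plane and all four are coplanar.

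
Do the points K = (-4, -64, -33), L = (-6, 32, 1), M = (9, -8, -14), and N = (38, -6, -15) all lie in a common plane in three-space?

Yes

With K as base: KL = (-2, 96, 34), KM = (13, 56, 19), KN = (42, 58, 18).
KM × KN = (-94, 564, -1598).
KL · (KM × KN) = 0.
The scalar triple product vanishes, so the four points are coplanar.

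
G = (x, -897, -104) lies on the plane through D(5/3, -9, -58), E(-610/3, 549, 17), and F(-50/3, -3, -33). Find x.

A normal to the plane is n = DE × DF = (13500, 3750, 9000).
G lies in the plane iff n · DG = 0.
This gives (13500)x + (-3766500) = 0, so x = 279.

279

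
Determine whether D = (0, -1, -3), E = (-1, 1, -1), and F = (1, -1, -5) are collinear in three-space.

DE = (-1, 2, 2), DF = (1, 0, -2).
Comparing components 2 and 3: (2)(-2) − (2)(0) = -4 ≠ 0, so DE and DF are not parallel and the points are not collinear.

No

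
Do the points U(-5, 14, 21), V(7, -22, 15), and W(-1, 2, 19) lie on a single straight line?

Yes

UV = (12, -36, -6), UW = (4, -12, -2).
UV × UW = (0, 0, 0).
The cross product vanishes, so the three points are collinear.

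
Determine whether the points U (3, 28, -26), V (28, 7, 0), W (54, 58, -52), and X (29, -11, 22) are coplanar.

With U as base: UV = (25, -21, 26), UW = (51, 30, -26), UX = (26, -39, 48).
UW × UX = (426, -3124, -2769).
UV · (UW × UX) = 4260.
Since 4260 ≠ 0, the four points are not coplanar.

No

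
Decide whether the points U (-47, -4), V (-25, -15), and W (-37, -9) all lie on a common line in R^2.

Yes

UV = (22, -11), UW = (10, -5).
Checking proportionality: UW = 5/11·UV, so the vectors are parallel and the points are collinear.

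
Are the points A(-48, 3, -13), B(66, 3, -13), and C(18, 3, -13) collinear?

Yes

AB = (114, 0, 0), AC = (66, 0, 0).
AB × AC = (0, 0, 0).
The cross product vanishes, so the three points are collinear.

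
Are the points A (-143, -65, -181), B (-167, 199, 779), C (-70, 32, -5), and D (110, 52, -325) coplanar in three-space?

Yes

The four points are coplanar iff the 3×3 determinant with rows AB, AC, AD is zero.
Rows: (-24, 264, 960), (73, 97, 176), (253, 117, -144).
Expanding along the first row: (-24)(-34560) − (264)(-55040) + (960)(-16000) = 0.
Zero determinant ⇒ coplanar.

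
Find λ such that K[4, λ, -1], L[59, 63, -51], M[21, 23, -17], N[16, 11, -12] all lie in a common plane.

The points are coplanar iff KL · (KM × KN) = 0.
Expanding, this is linear in λ: (-20)λ + (-100) = 0.
So λ = -5.

-5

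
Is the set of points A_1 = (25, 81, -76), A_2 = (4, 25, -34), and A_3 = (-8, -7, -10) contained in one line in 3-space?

Yes

A_1A_2 = (-21, -56, 42), A_1A_3 = (-33, -88, 66).
A_1A_2 × A_1A_3 = (0, 0, 0).
The cross product vanishes, so the three points are collinear.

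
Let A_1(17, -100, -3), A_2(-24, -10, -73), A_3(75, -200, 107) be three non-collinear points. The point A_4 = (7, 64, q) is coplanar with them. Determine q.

Coplanarity requires A_1A_2 · (A_1A_3 × A_1A_4) = 0.
A_1A_2 = (-41, 90, -70), A_1A_3 = (58, -100, 110); the triple product is linear in q with coefficient -1120 and constant term 41440.
Setting it to zero: q = 37.

37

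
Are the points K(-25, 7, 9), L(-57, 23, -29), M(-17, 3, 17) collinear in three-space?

No

KL = (-32, 16, -38), KM = (8, -4, 8).
KL × KM = (-24, -48, 0).
The cross product is nonzero, so the points do not lie on one line.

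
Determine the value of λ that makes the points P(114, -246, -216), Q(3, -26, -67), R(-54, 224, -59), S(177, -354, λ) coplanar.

The points are coplanar iff PQ · (PR × PS) = 0.
Expanding, this is linear in λ: (-15210)λ + (-4699890) = 0.
So λ = -309.

-309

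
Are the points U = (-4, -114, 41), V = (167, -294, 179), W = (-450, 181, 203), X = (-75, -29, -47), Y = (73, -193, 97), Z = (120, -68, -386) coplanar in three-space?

No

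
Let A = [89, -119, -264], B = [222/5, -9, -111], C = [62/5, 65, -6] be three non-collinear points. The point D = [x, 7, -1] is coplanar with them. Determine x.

Coplanarity requires AB · (AC × AD) = 0.
AB = (-223/5, 110, 153), AC = (-383/5, 184, 258); the triple product is linear in x with coefficient 228 and constant term 53124/5.
Setting it to zero: x = -233/5.

-233/5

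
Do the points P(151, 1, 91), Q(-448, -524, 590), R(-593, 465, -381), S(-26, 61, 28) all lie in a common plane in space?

Yes

The four points are coplanar iff the 3×3 determinant with rows PQ, PR, PS is zero.
Rows: (-599, -525, 499), (-744, 464, -472), (-177, 60, -63).
Expanding along the first row: (-599)(-912) − (-525)(-36672) + (499)(37488) = 0.
Zero determinant ⇒ coplanar.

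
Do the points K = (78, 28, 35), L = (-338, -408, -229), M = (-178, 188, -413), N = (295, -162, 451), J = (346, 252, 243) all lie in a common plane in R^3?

Yes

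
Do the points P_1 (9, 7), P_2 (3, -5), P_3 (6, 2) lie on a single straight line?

P_1P_2 = (-6, -12), P_1P_3 = (-3, -5).
det[P_1P_2; P_1P_3] = (-6)(-5) − (-12)(-3) = -6.
The determinant is nonzero, so they are not collinear.

No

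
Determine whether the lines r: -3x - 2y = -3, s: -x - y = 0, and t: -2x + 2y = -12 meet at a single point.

Intersecting r and s: solving the 2×2 system gives (x, y) = (3, -3).
Substitute into t: (-2)(3) + (2)(-3) = -12.
This equals -12, so (3, -3) lies on all three lines and they are concurrent.

Yes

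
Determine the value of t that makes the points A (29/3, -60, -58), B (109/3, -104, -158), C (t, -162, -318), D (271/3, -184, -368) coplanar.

Normal to plane ABD: n = (1240, 200, 728/3); plane equation n·P = -14088.
Requiring n·C = -14088: (1240)t + (-109568) = -14088.
So t = 77.

77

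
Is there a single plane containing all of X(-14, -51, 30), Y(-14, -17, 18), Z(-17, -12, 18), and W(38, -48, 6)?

No

The four points are coplanar iff the 3×3 determinant with rows XY, XZ, XW is zero.
Rows: (0, 34, -12), (-3, 39, -12), (52, 3, -24).
Expanding along the first row: (0)(-900) − (34)(696) + (-12)(-2037) = 780.
Nonzero ⇒ not coplanar.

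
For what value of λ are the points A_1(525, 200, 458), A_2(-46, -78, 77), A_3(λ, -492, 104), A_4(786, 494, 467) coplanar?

Coplanarity ⇔ det[A_1A_2; A_1A_3; A_1A_4] = 0.
Expanding, this is linear in λ: (-109512)λ + (-41505048) = 0.
So λ = -379.

-379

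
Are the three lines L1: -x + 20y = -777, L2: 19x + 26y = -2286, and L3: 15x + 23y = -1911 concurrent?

Intersecting L1 and L2: solving the 2×2 system gives (x, y) = (-12759/203, -17049/406).
Substitute into L3: (15)(-12759/203) + (23)(-17049/406) = -774897/406.
But L3 requires -1911 ≠ -774897/406, so the three lines have no common point.

No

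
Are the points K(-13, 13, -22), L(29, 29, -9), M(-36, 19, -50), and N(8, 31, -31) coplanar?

No

A normal to the plane through K, L, M is n = KL × KM = (-526, 877, 620).
The plane has equation n·P = 4599. For N: n·N = 3759.
3759 ≠ 4599, so N is off the plane.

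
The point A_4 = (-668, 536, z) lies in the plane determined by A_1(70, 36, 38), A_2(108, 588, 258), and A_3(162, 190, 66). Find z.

554

Coplanarity requires A_1A_2 · (A_1A_3 × A_1A_4) = 0.
A_1A_2 = (38, 552, 220), A_1A_3 = (92, 154, 28); the triple product is linear in z with coefficient -44932 and constant term 24892328.
Setting it to zero: z = 554.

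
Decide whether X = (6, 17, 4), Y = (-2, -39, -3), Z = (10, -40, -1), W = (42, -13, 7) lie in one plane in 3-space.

No

With X as base: XY = (-8, -56, -7), XZ = (4, -57, -5), XW = (36, -30, 3).
XZ × XW = (-321, -192, 1932).
XY · (XZ × XW) = -204.
Since -204 ≠ 0, the four points are not coplanar.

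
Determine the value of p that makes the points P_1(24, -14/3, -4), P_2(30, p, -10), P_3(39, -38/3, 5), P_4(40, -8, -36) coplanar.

Normal to plane P_1P_3P_4: n = (286, 624, 78); plane equation n·P = 3640.
Requiring n·P_2 = 3640: (624)p + (7800) = 3640.
So p = -20/3.

-20/3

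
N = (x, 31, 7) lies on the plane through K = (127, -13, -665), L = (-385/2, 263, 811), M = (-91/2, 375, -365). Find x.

A normal to the plane is n = KL × KM = (-489888, -158760, -76356).
N lies in the plane iff n · KN = 0.
This gives (-489888)x + (3919104) = 0, so x = 8.

8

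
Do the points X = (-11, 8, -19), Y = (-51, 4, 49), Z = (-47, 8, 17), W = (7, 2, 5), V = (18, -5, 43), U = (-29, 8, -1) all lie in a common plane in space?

Yes

The plane through X, Y, Z has normal n = XY × XZ = (-144, -1008, -144) and equation n·P = -3744.
Checking the remaining points: n·W = -3744, n·V = -3744, n·U = -3744.
All equal -3744, so all 6 points lie in one plane.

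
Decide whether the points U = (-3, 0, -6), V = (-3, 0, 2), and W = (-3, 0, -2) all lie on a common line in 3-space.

Yes

UV = (0, 0, 8), UW = (0, 0, 4).
UV × UW = (0, 0, 0).
The cross product vanishes, so the three points are collinear.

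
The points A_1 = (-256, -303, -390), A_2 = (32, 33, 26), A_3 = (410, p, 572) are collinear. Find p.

Direction A_1A_2 = (288, 336, 416). From the x-coordinate of A_3, the parameter along the line is τ = (410 − (-256))/288 = 37/16.
Then p = (-303) + 37/16·(336) = 474.

474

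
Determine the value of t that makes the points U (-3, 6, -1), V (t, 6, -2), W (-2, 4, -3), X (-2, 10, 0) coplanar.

Normal to plane UWX: n = (6, -3, 6); plane equation n·P = -42.
Requiring n·V = -42: (6)t + (-30) = -42.
So t = -2.

-2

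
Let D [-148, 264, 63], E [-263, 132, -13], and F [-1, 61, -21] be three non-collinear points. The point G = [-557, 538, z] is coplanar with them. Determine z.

Coplanarity requires DE · (DF × DG) = 0.
DE = (-115, -132, -76), DF = (147, -203, -84); the triple product is linear in z with coefficient 42749 and constant term -6626095.
Setting it to zero: z = 155.

155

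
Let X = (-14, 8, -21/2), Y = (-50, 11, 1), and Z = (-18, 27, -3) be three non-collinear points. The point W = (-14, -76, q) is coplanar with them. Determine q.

-77/2

Coplanarity requires XY · (XZ × XW) = 0.
XY = (-36, 3, 23/2), XZ = (-4, 19, 15/2); the triple product is linear in q with coefficient -672 and constant term -25872.
Setting it to zero: q = -77/2.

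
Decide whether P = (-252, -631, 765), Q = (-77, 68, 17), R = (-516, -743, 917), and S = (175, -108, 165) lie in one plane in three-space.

The four points are coplanar iff the 3×3 determinant with rows PQ, PR, PS is zero.
Rows: (175, 699, -748), (-264, -112, 152), (427, 523, -600).
Expanding along the first row: (175)(-12296) − (699)(93496) + (-748)(-90248) = 0.
Zero determinant ⇒ coplanar.

Yes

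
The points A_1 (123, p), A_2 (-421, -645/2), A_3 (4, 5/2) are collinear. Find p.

Collinearity: (A_1 − A_2) must be parallel to (A_3 − A_2) = (425, 325).
Cross-multiplying the components: (p − (-645/2))·(425) = (544)·(325).
Solving gives p = 187/2.

187/2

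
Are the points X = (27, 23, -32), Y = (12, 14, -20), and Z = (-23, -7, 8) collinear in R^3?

Yes

XY = (-15, -9, 12), XZ = (-50, -30, 40).
Each component of XZ is 10/3 times the corresponding component of XY, so XZ = 10/3·XY and the points are collinear.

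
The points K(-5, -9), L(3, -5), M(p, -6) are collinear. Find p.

Collinearity: (M − K) must be parallel to (L − K) = (8, 4).
Cross-multiplying the components: (p − (-5))·(4) = (3)·(8).
Solving gives p = 1.

1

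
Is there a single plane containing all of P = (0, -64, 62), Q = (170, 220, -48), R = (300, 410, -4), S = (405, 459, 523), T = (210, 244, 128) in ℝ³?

No

The plane through P, Q, R has normal n = PQ × PR = (33396, -21780, -4620) and equation n·X = 1107480.
Checking the remaining points: n·S = 1112100, n·T = 1107480.
Since n·S = 1112100 ≠ 1107480, S is off the plane and the points are not all coplanar.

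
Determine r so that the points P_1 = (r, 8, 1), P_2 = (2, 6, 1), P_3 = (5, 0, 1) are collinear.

1

Direction P_2P_3 = (3, -6, 0). From the y-coordinate of P_1, the parameter along the line is τ = (8 − 6)/(-6) = -1/3.
Then r = 2 + (-1/3)·(3) = 1.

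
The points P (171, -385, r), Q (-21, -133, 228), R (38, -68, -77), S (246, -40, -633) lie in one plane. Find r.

432

Coplanarity ⇔ det[PQ; PR; PS] = 0.
Expanding, this is linear in r: (11868)r + (-5126976) = 0.
So r = 432.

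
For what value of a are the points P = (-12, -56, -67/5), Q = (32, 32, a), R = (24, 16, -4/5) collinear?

2

Collinearity requires PQ × PR = 0; each component is linear in a.
The x-component gives (-72)a + (144) = 0, so a = 2.
The remaining components then also vanish.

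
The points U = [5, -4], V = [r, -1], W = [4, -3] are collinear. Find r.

Collinearity: (V − U) must be parallel to (W − U) = (-1, 1).
Cross-multiplying the components: (r − 5)·(1) = (3)·(-1).
Solving gives r = 2.

2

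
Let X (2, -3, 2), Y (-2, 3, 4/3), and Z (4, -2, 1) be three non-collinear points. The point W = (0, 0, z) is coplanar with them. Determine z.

Coplanarity requires XY · (XZ × XW) = 0.
XY = (-4, 6, -2/3), XZ = (2, 1, -1); the triple product is linear in z with coefficient -16 and constant term 80/3.
Setting it to zero: z = 5/3.

5/3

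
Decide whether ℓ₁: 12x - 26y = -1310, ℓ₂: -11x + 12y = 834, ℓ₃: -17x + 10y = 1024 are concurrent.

Yes

Intersecting ℓ₁ and ℓ₂: solving the 2×2 system gives (x, y) = (-42, 31).
Substitute into ℓ₃: (-17)(-42) + (10)(31) = 1024.
This equals 1024, so (-42, 31) lies on all three lines and they are concurrent.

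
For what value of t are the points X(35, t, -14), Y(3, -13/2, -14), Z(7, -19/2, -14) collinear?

-61/2

Direction YZ = (4, -3, 0). From the x-coordinate of X, the parameter along the line is τ = (35 − 3)/4 = 8.
Then t = (-13/2) + 8·(-3) = -61/2.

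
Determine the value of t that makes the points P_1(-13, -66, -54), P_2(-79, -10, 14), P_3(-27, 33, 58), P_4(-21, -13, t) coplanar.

Normal to plane P_1P_2P_3: n = (-460, 6440, -5750); plane equation n·P = -108560.
Requiring n·P_4 = -108560: (-5750)t + (-74060) = -108560.
So t = 6.

6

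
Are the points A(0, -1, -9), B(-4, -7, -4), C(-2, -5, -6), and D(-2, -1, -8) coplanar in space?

The four points are coplanar iff the 3×3 determinant with rows AB, AC, AD is zero.
Rows: (-4, -6, 5), (-2, -4, 3), (-2, 0, 1).
Expanding along the first row: (-4)(-4) − (-6)(4) + (5)(-8) = 0.
Zero determinant ⇒ coplanar.

Yes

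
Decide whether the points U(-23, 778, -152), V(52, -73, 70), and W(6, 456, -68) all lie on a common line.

UV = (75, -851, 222), UW = (29, -322, 84).
UV × UW = (0, 138, 529).
The cross product is nonzero, so the points do not lie on one line.

No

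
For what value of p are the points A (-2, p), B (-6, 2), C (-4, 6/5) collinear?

The three points are collinear iff det[AB; AC] = 0.
This determinant is linear in p: (2)p + (-4/5) = 0, so p = 2/5.

2/5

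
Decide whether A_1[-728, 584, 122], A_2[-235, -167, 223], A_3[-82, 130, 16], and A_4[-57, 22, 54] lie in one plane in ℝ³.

No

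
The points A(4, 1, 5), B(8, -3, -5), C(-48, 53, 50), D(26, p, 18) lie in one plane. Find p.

-21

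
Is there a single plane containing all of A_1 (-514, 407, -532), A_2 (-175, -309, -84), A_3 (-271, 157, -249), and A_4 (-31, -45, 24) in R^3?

The four points are coplanar iff the 3×3 determinant with rows A_1A_2, A_1A_3, A_1A_4 is zero.
Rows: (339, -716, 448), (243, -250, 283), (483, -452, 556).
Expanding along the first row: (339)(-11084) − (-716)(-1581) + (448)(10914) = 0.
Zero determinant ⇒ coplanar.

Yes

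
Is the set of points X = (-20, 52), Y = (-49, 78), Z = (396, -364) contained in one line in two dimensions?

No

XY = (-29, 26), XZ = (416, -416).
If collinear, XZ would be a scalar multiple of XY. But (-29)·(-416) ≠ (26)·(416) (difference 1248), so they are not parallel; the points are not collinear.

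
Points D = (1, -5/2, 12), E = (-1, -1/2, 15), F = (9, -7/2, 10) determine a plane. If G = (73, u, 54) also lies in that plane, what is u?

The plane through D, E, F has equation −1x + 20y − 14z = -219.
Substituting G: (20)u + (-829) = -219, so u = 61/2.

61/2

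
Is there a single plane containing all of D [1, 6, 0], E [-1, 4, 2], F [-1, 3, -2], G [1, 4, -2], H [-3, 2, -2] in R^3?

The plane through D, E, F has normal n = DE × DF = (10, -8, 2) and equation n·P = -38.
Checking the remaining points: n·G = -26, n·H = -50.
Since n·G = -26 ≠ -38, G is off the plane and the points are not all coplanar.

No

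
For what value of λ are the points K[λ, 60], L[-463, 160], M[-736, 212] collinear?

The three points are collinear iff det[KL; KM] = 0.
This determinant is linear in λ: (-52)λ + (3224) = 0, so λ = 62.

62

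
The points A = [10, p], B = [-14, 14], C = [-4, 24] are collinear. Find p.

Collinearity: (A − B) must be parallel to (C − B) = (10, 10).
Cross-multiplying the components: (p − 14)·(10) = (24)·(10).
Solving gives p = 38.

38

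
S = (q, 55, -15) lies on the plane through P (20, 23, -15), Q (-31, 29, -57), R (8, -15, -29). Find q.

The plane through P, Q, R has equation −1680x − 210y + 2010z = -68580.
Substituting S: (-1680)q + (-41700) = -68580, so q = 16.

16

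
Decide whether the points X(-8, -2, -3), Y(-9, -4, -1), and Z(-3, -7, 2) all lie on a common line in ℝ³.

XY = (-1, -2, 2), XZ = (5, -5, 5).
Comparing components 3 and 1: (2)(5) − (-1)(5) = 15 ≠ 0, so XY and XZ are not parallel and the points are not collinear.

No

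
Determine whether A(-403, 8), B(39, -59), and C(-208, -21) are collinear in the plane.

AB = (442, -67), AC = (195, -29).
Twice the signed area of △ABC is (442)(-29) − (-67)(195) = 247.
The area is nonzero, so the three points are not collinear.

No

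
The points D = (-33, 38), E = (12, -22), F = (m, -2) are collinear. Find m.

-3

The three points are collinear iff det[DE; DF] = 0.
This determinant is linear in m: (60)m + (180) = 0, so m = -3.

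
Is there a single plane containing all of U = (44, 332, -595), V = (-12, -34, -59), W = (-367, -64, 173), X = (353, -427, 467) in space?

With U as base: UV = (-56, -366, 536), UW = (-411, -396, 768), UX = (309, -759, 1062).
UW × UX = (162360, 673794, 434313).
UV · (UW × UX) = -22908996.
Since -22908996 ≠ 0, the four points are not coplanar.

No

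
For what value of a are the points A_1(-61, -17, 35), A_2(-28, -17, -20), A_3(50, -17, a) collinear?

-150

Collinearity requires A_1A_2 × A_1A_3 = 0; each component is linear in a.
The y-component gives (-33)a + (-4950) = 0, so a = -150.
The remaining components then also vanish.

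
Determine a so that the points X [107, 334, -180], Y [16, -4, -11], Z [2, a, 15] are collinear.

-56

Direction XY = (-91, -338, 169). From the x-coordinate of Z, the parameter along the line is τ = (2 − 107)/(-91) = 15/13.
Then a = 334 + 15/13·(-338) = -56.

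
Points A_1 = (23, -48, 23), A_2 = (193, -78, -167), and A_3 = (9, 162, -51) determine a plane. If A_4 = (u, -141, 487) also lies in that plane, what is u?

Coplanarity requires A_1A_2 · (A_1A_3 × A_1A_4) = 0.
A_1A_2 = (170, -30, -190), A_1A_3 = (-14, 210, -74); the triple product is linear in u with coefficient 42120 and constant term 13983840.
Setting it to zero: u = -332.

-332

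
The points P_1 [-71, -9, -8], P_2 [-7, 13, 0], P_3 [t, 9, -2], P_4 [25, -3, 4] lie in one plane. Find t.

Coplanarity ⇔ det[P_1P_2; P_1P_3; P_1P_4] = 0.
Expanding, this is linear in t: (-216)t + (-4968) = 0.
So t = -23.

-23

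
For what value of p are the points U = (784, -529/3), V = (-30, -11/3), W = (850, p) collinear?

-571/3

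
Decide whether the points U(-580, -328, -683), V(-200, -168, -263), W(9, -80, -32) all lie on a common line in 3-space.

UV = (380, 160, 420), UW = (589, 248, 651).
Each component of UW is 31/20 times the corresponding component of UV, so UW = 31/20·UV and the points are collinear.

Yes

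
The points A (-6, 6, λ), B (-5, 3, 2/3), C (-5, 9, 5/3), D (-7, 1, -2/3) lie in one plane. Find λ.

2/3

Coplanarity ⇔ det[AB; AC; AD] = 0.
Expanding, this is linear in λ: (-12)λ + (8) = 0.
So λ = 2/3.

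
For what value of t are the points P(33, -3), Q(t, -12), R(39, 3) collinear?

24

Collinearity: (Q − P) must be parallel to (R − P) = (6, 6).
Cross-multiplying the components: (t − 33)·(6) = (-9)·(6).
Solving gives t = 24.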